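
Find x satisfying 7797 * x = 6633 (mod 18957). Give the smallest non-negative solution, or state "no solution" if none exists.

First find gcd(7797, 18957):
18957 = 2×7797 + 3363
7797 = 2×3363 + 1071
3363 = 3×1071 + 150
1071 = 7×150 + 21
150 = 7×21 + 3
21 = 7×3 + 0
gcd = 3 and 3 | 6633, so solutions exist. Divide through by 3: 2599x ≡ 2211 (mod 6319).
Now find 2599⁻¹ mod 6319:
6319 = 2*2599 + 1121
2599 = 2*1121 + 357
1121 = 3*357 + 50
357 = 7*50 + 7
50 = 7*7 + 1
7 = 7*1 + 0
Back-substitute:
1 = 50 − 7·7
1 = −7·357 + 50·50
1 = 50·1121 − 157·357
1 = −157·2599 + 364·1121
1 = 364·6319 − 885·2599
So 2599·(-885) ≡ 1 (mod 6319), i.e. 2599⁻¹ ≡ 5434.
Then x ≡ 5434·2211 ≡ 2155 (mod 6319); the smallest non-negative solution is x = 2155.

2155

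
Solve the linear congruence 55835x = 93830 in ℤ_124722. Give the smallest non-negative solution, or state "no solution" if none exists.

gcd(55835, 124722):
124722 = 2·55835 + 13052
55835 = 4·13052 + 3627
13052 = 3·3627 + 2171
3627 = 1·2171 + 1456
2171 = 1·1456 + 715
1456 = 2·715 + 26
715 = 27·26 + 13
26 = 2·13 + 0
gcd = 13, but 13 ∤ 93830, so the congruence has no solution.

no solution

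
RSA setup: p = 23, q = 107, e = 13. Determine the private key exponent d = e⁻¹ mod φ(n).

φ(n) = (p−1)(q−1) = 22·106 = 2332.
Need d with 13·d ≡ 1 (mod 2332). Apply the extended Euclidean algorithm:
2332 = 179×13 + 5
13 = 2×5 + 3
5 = 1×3 + 2
3 = 1×2 + 1
2 = 2×1 + 0
Back-substitute:
1 = 3 − 2
1 = −5 + 2·3
1 = 2·13 − 5·5
1 = −5·2332 + 897·13
So 13·897 ≡ 1 (mod 2332), hence d = 897.

897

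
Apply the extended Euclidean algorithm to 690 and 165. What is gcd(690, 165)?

15

Repeated division:
690 = 4×165 + 30
165 = 5×30 + 15
30 = 2×15 + 0
gcd(690, 165) = 15.
Working backward:
15 = 165 − 5·30
15 = −5·690 + 21·165
So 15 = (-5)·690 + (21)·165.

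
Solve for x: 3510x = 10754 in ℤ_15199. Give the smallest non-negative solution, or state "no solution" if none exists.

4697

First find gcd(3510, 15199):
15199 = 4*3510 + 1159
3510 = 3*1159 + 33
1159 = 35*33 + 4
33 = 8*4 + 1
4 = 4*1 + 0
gcd = 1, so a unique solution mod 15199 exists.
Back-substitute for the Bézout coefficients:
1 = 33 − 8·4
1 = −8·1159 + 281·33
1 = 281·3510 − 851·1159
1 = −851·15199 + 3685·3510
So 3510·(3685) ≡ 1 (mod 15199), giving 3510⁻¹ ≡ 3685.
x ≡ 3510⁻¹·10754 ≡ 3685·10754 ≡ 4697 (mod 15199).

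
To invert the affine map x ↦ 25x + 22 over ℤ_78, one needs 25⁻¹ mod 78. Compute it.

gcd(78, 25) by repeated division:
78 = 3·25 + 3
25 = 8·3 + 1
3 = 3·1 + 0
gcd = 1, so the inverse exists. Back-substitute:
1 = 25 − 8·3
1 = −8·78 + 25·25
So 25·25 ≡ 1 (mod 78).

25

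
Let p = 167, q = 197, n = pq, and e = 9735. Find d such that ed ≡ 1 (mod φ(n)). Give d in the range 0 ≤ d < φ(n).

φ(n) = (p−1)(q−1) = 166·196 = 32536.
Need d with 9735·d ≡ 1 (mod 32536). Apply the extended Euclidean algorithm:
32536 = 3×9735 + 3331
9735 = 2×3331 + 3073
3331 = 1×3073 + 258
3073 = 11×258 + 235
258 = 1×235 + 23
235 = 10×23 + 5
23 = 4×5 + 3
5 = 1×3 + 2
3 = 1×2 + 1
2 = 2×1 + 0
Back-substitute:
1 = 3 − 2
1 = −5 + 2·3
1 = 2·23 − 9·5
1 = −9·235 + 92·23
1 = 92·258 − 101·235
1 = −101·3073 + 1203·258
1 = 1203·3331 − 1304·3073
1 = −1304·9735 + 3811·3331
1 = 3811·32536 − 12737·9735
So 9735·(-12737) ≡ 1 (mod 32536), hence d ≡ -12737 ≡ 19799 (mod 32536).

19799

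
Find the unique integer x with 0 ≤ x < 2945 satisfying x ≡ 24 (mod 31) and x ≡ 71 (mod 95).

Write x = 24 + 31·k. Then 31·k ≡ 71 − 24 ≡ 47 (mod 95).
Need 31⁻¹ mod 95. Extended Euclid on (95, 31):
95 = 3·31 + 2
31 = 15·2 + 1
2 = 2·1 + 0
Back-substitute:
1 = 31 − 15·2
1 = −15·95 + 46·31
31⁻¹ ≡ 46 (mod 95), so k ≡ 46·47 ≡ 72 (mod 95).
x = 24 + 31·72 = 2256.

2256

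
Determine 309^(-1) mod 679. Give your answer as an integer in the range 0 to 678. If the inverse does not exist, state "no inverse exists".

512

gcd(679, 309) by repeated division:
679 = 2×309 + 61
309 = 5×61 + 4
61 = 15×4 + 1
4 = 4×1 + 0
The gcd is 1. Working backward:
1 = 61 − 15·4
1 = −15·309 + 76·61
1 = 76·679 − 167·309
So 309·(-167) ≡ 1 (mod 679), and -167 ≡ 512 (mod 679).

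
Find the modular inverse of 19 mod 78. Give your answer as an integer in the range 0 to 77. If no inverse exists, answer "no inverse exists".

37

Run Euclid on (78, 19):
78 = 4·19 + 2
19 = 9·2 + 1
2 = 2·1 + 0
gcd = 1, so the inverse exists. Back-substitute:
1 = 19 − 9·2
1 = −9·78 + 37·19
So 19·37 ≡ 1 (mod 78).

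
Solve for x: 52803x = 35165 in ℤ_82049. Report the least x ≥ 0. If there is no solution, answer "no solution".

First find gcd(52803, 82049):
82049 = 1×52803 + 29246
52803 = 1×29246 + 23557
29246 = 1×23557 + 5689
23557 = 4×5689 + 801
5689 = 7×801 + 82
801 = 9×82 + 63
82 = 1×63 + 19
63 = 3×19 + 6
19 = 3×6 + 1
6 = 6×1 + 0
gcd = 1, so a unique solution mod 82049 exists.
Back-substitute for the Bézout coefficients:
1 = 19 − 3·6
1 = −3·63 + 10·19
1 = 10·82 − 13·63
1 = −13·801 + 127·82
1 = 127·5689 − 902·801
1 = −902·23557 + 3735·5689
1 = 3735·29246 − 4637·23557
1 = −4637·52803 + 8372·29246
1 = 8372·82049 − 13009·52803
So 52803·(-13009) ≡ 1 (mod 82049), giving 52803⁻¹ ≡ 69040.
x ≡ 52803⁻¹·35165 ≡ 69040·35165 ≡ 43739 (mod 82049).

43739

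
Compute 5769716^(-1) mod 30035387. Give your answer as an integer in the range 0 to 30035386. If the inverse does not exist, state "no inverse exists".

gcd(30035387, 5769716) by repeated division:
30035387 = 5·5769716 + 1186807
5769716 = 4·1186807 + 1022488
1186807 = 1·1022488 + 164319
1022488 = 6·164319 + 36574
164319 = 4·36574 + 18023
36574 = 2·18023 + 528
18023 = 34·528 + 71
528 = 7·71 + 31
71 = 2·31 + 9
31 = 3·9 + 4
9 = 2·4 + 1
4 = 4·1 + 0
gcd = 1, so the inverse exists. Back-substitute:
1 = 9 − 2·4
1 = −2·31 + 7·9
1 = 7·71 − 16·31
1 = −16·528 + 119·71
1 = 119·18023 − 4062·528
1 = −4062·36574 + 8243·18023
1 = 8243·164319 − 37034·36574
1 = −37034·1022488 + 230447·164319
1 = 230447·1186807 − 267481·1022488
1 = −267481·5769716 + 1300371·1186807
1 = 1300371·30035387 − 6769336·5769716
Hence 5769716⁻¹ ≡ -6769336 ≡ 23266051 (mod 30035387).

23266051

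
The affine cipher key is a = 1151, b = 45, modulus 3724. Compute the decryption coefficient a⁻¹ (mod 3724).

1223

Apply the Euclidean algorithm to 3724 and 1151:
3724 = 3·1151 + 271
1151 = 4·271 + 67
271 = 4·67 + 3
67 = 22·3 + 1
3 = 3·1 + 0
Since gcd(1151, 3724) = 1, back-substitute to write 1 as a combination:
1 = 67 − 22·3
1 = −22·271 + 89·67
1 = 89·1151 − 378·271
1 = −378·3724 + 1223·1151
So 1151·1223 ≡ 1 (mod 3724).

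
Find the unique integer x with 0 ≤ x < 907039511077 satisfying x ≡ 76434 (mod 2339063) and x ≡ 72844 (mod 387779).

217076818149

Write x = 76434 + 2339063·k. Then 2339063·k ≡ 72844 − 76434 ≡ 384189 (mod 387779).
Need 2339063⁻¹ mod 387779. Extended Euclid on (387779, 12389):
387779 = 31×12389 + 3720
12389 = 3×3720 + 1229
3720 = 3×1229 + 33
1229 = 37×33 + 8
33 = 4×8 + 1
8 = 8×1 + 0
Back-substitute:
1 = 33 − 4·8
1 = −4·1229 + 149·33
1 = 149·3720 − 451·1229
1 = −451·12389 + 1502·3720
1 = 1502·387779 − 47013·12389
2339063⁻¹ ≡ 340766 (mod 387779), so k ≡ 340766·384189 ≡ 92805 (mod 387779).
x = 76434 + 2339063·92805 = 217076818149.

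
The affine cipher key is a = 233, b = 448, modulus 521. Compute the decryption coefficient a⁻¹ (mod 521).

161

Extended Euclidean algorithm:
521 = 2·233 + 55
233 = 4·55 + 13
55 = 4·13 + 3
13 = 4·3 + 1
3 = 3·1 + 0
Since gcd(233, 521) = 1, back-substitute to write 1 as a combination:
1 = 13 − 4·3
1 = −4·55 + 17·13
1 = 17·233 − 72·55
1 = −72·521 + 161·233
So 233·161 ≡ 1 (mod 521).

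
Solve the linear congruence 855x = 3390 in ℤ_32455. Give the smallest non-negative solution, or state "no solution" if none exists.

1826

First find gcd(855, 32455):
32455 = 37×855 + 820
855 = 1×820 + 35
820 = 23×35 + 15
35 = 2×15 + 5
15 = 3×5 + 0
gcd = 5 and 5 | 3390, so solutions exist. Divide through by 5: 171x ≡ 678 (mod 6491).
Now find 171⁻¹ mod 6491:
6491 = 37·171 + 164
171 = 1·164 + 7
164 = 23·7 + 3
7 = 2·3 + 1
3 = 3·1 + 0
Back-substitute:
1 = 7 − 2·3
1 = −2·164 + 47·7
1 = 47·171 − 49·164
1 = −49·6491 + 1860·171
So 171⁻¹ ≡ 1860 (mod 6491).
Then x ≡ 1860·678 ≡ 1826 (mod 6491); the smallest non-negative solution is x = 1826.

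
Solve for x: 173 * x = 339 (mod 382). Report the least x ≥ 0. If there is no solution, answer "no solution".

13

First find gcd(173, 382):
382 = 2·173 + 36
173 = 4·36 + 29
36 = 1·29 + 7
29 = 4·7 + 1
7 = 7·1 + 0
gcd = 1, so a unique solution mod 382 exists.
Back-substitute for the Bézout coefficients:
1 = 29 − 4·7
1 = −4·36 + 5·29
1 = 5·173 − 24·36
1 = −24·382 + 53·173
So 173·(53) ≡ 1 (mod 382), giving 173⁻¹ ≡ 53.
x ≡ 173⁻¹·339 ≡ 53·339 ≡ 13 (mod 382).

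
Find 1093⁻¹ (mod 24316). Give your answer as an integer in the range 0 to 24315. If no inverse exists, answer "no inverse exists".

16841

Apply the Euclidean algorithm to 24316 and 1093:
24316 = 22*1093 + 270
1093 = 4*270 + 13
270 = 20*13 + 10
13 = 1*10 + 3
10 = 3*3 + 1
3 = 3*1 + 0
gcd = 1, so the inverse exists. Back-substitute:
1 = 10 − 3·3
1 = −3·13 + 4·10
1 = 4·270 − 83·13
1 = −83·1093 + 336·270
1 = 336·24316 − 7475·1093
Thus 1093·(-7475) ≡ 1 (mod 24316); reducing, -7475 mod 24316 = 16841.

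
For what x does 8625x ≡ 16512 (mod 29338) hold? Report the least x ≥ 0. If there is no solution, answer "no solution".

First find gcd(8625, 29338):
29338 = 3*8625 + 3463
8625 = 2*3463 + 1699
3463 = 2*1699 + 65
1699 = 26*65 + 9
65 = 7*9 + 2
9 = 4*2 + 1
2 = 2*1 + 0
gcd = 1, so a unique solution mod 29338 exists.
Back-substitute for the Bézout coefficients:
1 = 9 − 4·2
1 = −4·65 + 29·9
1 = 29·1699 − 758·65
1 = −758·3463 + 1545·1699
1 = 1545·8625 − 3848·3463
1 = −3848·29338 + 13089·8625
So 8625·(13089) ≡ 1 (mod 29338), giving 8625⁻¹ ≡ 13089.
x ≡ 8625⁻¹·16512 ≡ 13089·16512 ≡ 21860 (mod 29338).

21860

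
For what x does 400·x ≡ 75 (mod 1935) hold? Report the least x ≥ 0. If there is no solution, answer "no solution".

363

First find gcd(400, 1935):
1935 = 4*400 + 335
400 = 1*335 + 65
335 = 5*65 + 10
65 = 6*10 + 5
10 = 2*5 + 0
gcd = 5 and 5 | 75, so solutions exist. Divide through by 5: 80x ≡ 15 (mod 387).
Now find 80⁻¹ mod 387:
387 = 4·80 + 67
80 = 1·67 + 13
67 = 5·13 + 2
13 = 6·2 + 1
2 = 2·1 + 0
Back-substitute:
1 = 13 − 6·2
1 = −6·67 + 31·13
1 = 31·80 − 37·67
1 = −37·387 + 179·80
So 80⁻¹ ≡ 179 (mod 387).
Then x ≡ 179·15 ≡ 363 (mod 387); the smallest non-negative solution is x = 363.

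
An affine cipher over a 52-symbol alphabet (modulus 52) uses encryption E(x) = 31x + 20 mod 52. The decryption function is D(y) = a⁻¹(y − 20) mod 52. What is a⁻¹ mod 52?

gcd(52, 31) by repeated division:
52 = 1×31 + 21
31 = 1×21 + 10
21 = 2×10 + 1
10 = 10×1 + 0
gcd = 1, so the inverse exists. Back-substitute:
1 = 21 − 2·10
1 = −2·31 + 3·21
1 = 3·52 − 5·31
Thus 31·(-5) ≡ 1 (mod 52); reducing, -5 mod 52 = 47.

47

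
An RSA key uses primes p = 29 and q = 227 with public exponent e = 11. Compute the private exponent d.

4027

φ(n) = (p−1)(q−1) = 28·226 = 6328.
Need d with 11·d ≡ 1 (mod 6328). Apply the extended Euclidean algorithm:
6328 = 575*11 + 3
11 = 3*3 + 2
3 = 1*2 + 1
2 = 2*1 + 0
Back-substitute:
1 = 3 − 2
1 = −11 + 4·3
1 = 4·6328 − 2301·11
So 11·(-2301) ≡ 1 (mod 6328), hence d ≡ -2301 ≡ 4027 (mod 6328).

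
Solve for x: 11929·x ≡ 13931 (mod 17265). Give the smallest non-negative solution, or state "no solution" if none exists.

First find gcd(11929, 17265):
17265 = 1·11929 + 5336
11929 = 2·5336 + 1257
5336 = 4·1257 + 308
1257 = 4·308 + 25
308 = 12·25 + 8
25 = 3·8 + 1
8 = 8·1 + 0
gcd = 1, so a unique solution mod 17265 exists.
Back-substitute for the Bézout coefficients:
1 = 25 − 3·8
1 = −3·308 + 37·25
1 = 37·1257 − 151·308
1 = −151·5336 + 641·1257
1 = 641·11929 − 1433·5336
1 = −1433·17265 + 2074·11929
So 11929·(2074) ≡ 1 (mod 17265), giving 11929⁻¹ ≡ 2074.
x ≡ 11929⁻¹·13931 ≡ 2074·13931 ≡ 8549 (mod 17265).

8549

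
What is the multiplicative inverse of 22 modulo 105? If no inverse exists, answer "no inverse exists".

gcd(105, 22) by repeated division:
105 = 4×22 + 17
22 = 1×17 + 5
17 = 3×5 + 2
5 = 2×2 + 1
2 = 2×1 + 0
The gcd is 1. Working backward:
1 = 5 − 2·2
1 = −2·17 + 7·5
1 = 7·22 − 9·17
1 = −9·105 + 43·22
So 22·43 ≡ 1 (mod 105).

43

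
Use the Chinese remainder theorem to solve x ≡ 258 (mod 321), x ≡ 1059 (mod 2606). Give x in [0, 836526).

Write x = 258 + 321·k. Then 321·k ≡ 1059 − 258 ≡ 801 (mod 2606).
Need 321⁻¹ mod 2606. Extended Euclid on (2606, 321):
2606 = 8×321 + 38
321 = 8×38 + 17
38 = 2×17 + 4
17 = 4×4 + 1
4 = 4×1 + 0
Back-substitute:
1 = 17 − 4·4
1 = −4·38 + 9·17
1 = 9·321 − 76·38
1 = −76·2606 + 617·321
321⁻¹ ≡ 617 (mod 2606), so k ≡ 617·801 ≡ 1683 (mod 2606).
x = 258 + 321·1683 = 540501.

540501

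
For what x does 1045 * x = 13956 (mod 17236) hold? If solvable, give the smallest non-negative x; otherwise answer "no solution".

7584

First find gcd(1045, 17236):
17236 = 16·1045 + 516
1045 = 2·516 + 13
516 = 39·13 + 9
13 = 1·9 + 4
9 = 2·4 + 1
4 = 4·1 + 0
gcd = 1, so a unique solution mod 17236 exists.
Back-substitute for the Bézout coefficients:
1 = 9 − 2·4
1 = −2·13 + 3·9
1 = 3·516 − 119·13
1 = −119·1045 + 241·516
1 = 241·17236 − 3975·1045
So 1045·(-3975) ≡ 1 (mod 17236), giving 1045⁻¹ ≡ 13261.
x ≡ 1045⁻¹·13956 ≡ 13261·13956 ≡ 7584 (mod 17236).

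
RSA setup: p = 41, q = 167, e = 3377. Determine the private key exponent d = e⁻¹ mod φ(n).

φ(n) = (p−1)(q−1) = 40·166 = 6640.
Need d with 3377·d ≡ 1 (mod 6640). Apply the extended Euclidean algorithm:
6640 = 1*3377 + 3263
3377 = 1*3263 + 114
3263 = 28*114 + 71
114 = 1*71 + 43
71 = 1*43 + 28
43 = 1*28 + 15
28 = 1*15 + 13
15 = 1*13 + 2
13 = 6*2 + 1
2 = 2*1 + 0
Back-substitute:
1 = 13 − 6·2
1 = −6·15 + 7·13
1 = 7·28 − 13·15
1 = −13·43 + 20·28
1 = 20·71 − 33·43
1 = −33·114 + 53·71
1 = 53·3263 − 1517·114
1 = −1517·3377 + 1570·3263
1 = 1570·6640 − 3087·3377
So 3377·(-3087) ≡ 1 (mod 6640), hence d ≡ -3087 ≡ 3553 (mod 6640).

3553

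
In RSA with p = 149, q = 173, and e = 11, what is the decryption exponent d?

11571

φ(n) = (p−1)(q−1) = 148·172 = 25456.
Need d with 11·d ≡ 1 (mod 25456). Apply the extended Euclidean algorithm:
25456 = 2314*11 + 2
11 = 5*2 + 1
2 = 2*1 + 0
Back-substitute:
1 = 11 − 5·2
1 = −5·25456 + 11571·11
So 11·11571 ≡ 1 (mod 25456), hence d = 11571.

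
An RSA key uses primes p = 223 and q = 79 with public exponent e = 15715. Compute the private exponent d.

5635

φ(n) = (p−1)(q−1) = 222·78 = 17316.
Need d with 15715·d ≡ 1 (mod 17316). Apply the extended Euclidean algorithm:
17316 = 1*15715 + 1601
15715 = 9*1601 + 1306
1601 = 1*1306 + 295
1306 = 4*295 + 126
295 = 2*126 + 43
126 = 2*43 + 40
43 = 1*40 + 3
40 = 13*3 + 1
3 = 3*1 + 0
Back-substitute:
1 = 40 − 13·3
1 = −13·43 + 14·40
1 = 14·126 − 41·43
1 = −41·295 + 96·126
1 = 96·1306 − 425·295
1 = −425·1601 + 521·1306
1 = 521·15715 − 5114·1601
1 = −5114·17316 + 5635·15715
So 15715·5635 ≡ 1 (mod 17316), hence d = 5635.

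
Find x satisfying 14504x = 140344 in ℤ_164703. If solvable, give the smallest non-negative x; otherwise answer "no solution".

no solution

gcd(14504, 164703):
164703 = 11×14504 + 5159
14504 = 2×5159 + 4186
5159 = 1×4186 + 973
4186 = 4×973 + 294
973 = 3×294 + 91
294 = 3×91 + 21
91 = 4×21 + 7
21 = 3×7 + 0
gcd = 7, but 7 ∤ 140344, so the congruence has no solution.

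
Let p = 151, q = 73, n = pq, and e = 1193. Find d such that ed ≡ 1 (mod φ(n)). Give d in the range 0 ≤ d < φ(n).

8057

φ(n) = (p−1)(q−1) = 150·72 = 10800.
Need d with 1193·d ≡ 1 (mod 10800). Apply the extended Euclidean algorithm:
10800 = 9*1193 + 63
1193 = 18*63 + 59
63 = 1*59 + 4
59 = 14*4 + 3
4 = 1*3 + 1
3 = 3*1 + 0
Back-substitute:
1 = 4 − 3
1 = −59 + 15·4
1 = 15·63 − 16·59
1 = −16·1193 + 303·63
1 = 303·10800 − 2743·1193
So 1193·(-2743) ≡ 1 (mod 10800), hence d ≡ -2743 ≡ 8057 (mod 10800).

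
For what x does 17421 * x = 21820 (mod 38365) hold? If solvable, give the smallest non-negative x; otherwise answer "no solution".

First find gcd(17421, 38365):
38365 = 2·17421 + 3523
17421 = 4·3523 + 3329
3523 = 1·3329 + 194
3329 = 17·194 + 31
194 = 6·31 + 8
31 = 3·8 + 7
8 = 1·7 + 1
7 = 7·1 + 0
gcd = 1, so a unique solution mod 38365 exists.
Back-substitute for the Bézout coefficients:
1 = 8 − 7
1 = −31 + 4·8
1 = 4·194 − 25·31
1 = −25·3329 + 429·194
1 = 429·3523 − 454·3329
1 = −454·17421 + 2245·3523
1 = 2245·38365 − 4944·17421
So 17421·(-4944) ≡ 1 (mod 38365), giving 17421⁻¹ ≡ 33421.
x ≡ 17421⁻¹·21820 ≡ 33421·21820 ≡ 4300 (mod 38365).

4300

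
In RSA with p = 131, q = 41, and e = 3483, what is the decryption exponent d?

φ(n) = (p−1)(q−1) = 130·40 = 5200.
Need d with 3483·d ≡ 1 (mod 5200). Apply the extended Euclidean algorithm:
5200 = 1*3483 + 1717
3483 = 2*1717 + 49
1717 = 35*49 + 2
49 = 24*2 + 1
2 = 2*1 + 0
Back-substitute:
1 = 49 − 24·2
1 = −24·1717 + 841·49
1 = 841·3483 − 1706·1717
1 = −1706·5200 + 2547·3483
So 3483·2547 ≡ 1 (mod 5200), hence d = 2547.

2547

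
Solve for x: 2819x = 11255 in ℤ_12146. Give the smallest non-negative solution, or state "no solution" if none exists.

8255

First find gcd(2819, 12146):
12146 = 4×2819 + 870
2819 = 3×870 + 209
870 = 4×209 + 34
209 = 6×34 + 5
34 = 6×5 + 4
5 = 1×4 + 1
4 = 4×1 + 0
gcd = 1, so a unique solution mod 12146 exists.
Back-substitute for the Bézout coefficients:
1 = 5 − 4
1 = −34 + 7·5
1 = 7·209 − 43·34
1 = −43·870 + 179·209
1 = 179·2819 − 580·870
1 = −580·12146 + 2499·2819
So 2819·(2499) ≡ 1 (mod 12146), giving 2819⁻¹ ≡ 2499.
x ≡ 2819⁻¹·11255 ≡ 2499·11255 ≡ 8255 (mod 12146).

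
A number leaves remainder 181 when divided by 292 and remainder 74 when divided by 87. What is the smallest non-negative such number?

Write x = 181 + 292·k. Then 292·k ≡ 74 − 181 ≡ 67 (mod 87).
Need 292⁻¹ mod 87. Extended Euclid on (87, 31):
87 = 2*31 + 25
31 = 1*25 + 6
25 = 4*6 + 1
6 = 6*1 + 0
Back-substitute:
1 = 25 − 4·6
1 = −4·31 + 5·25
1 = 5·87 − 14·31
292⁻¹ ≡ 73 (mod 87), so k ≡ 73·67 ≡ 19 (mod 87).
x = 181 + 292·19 = 5729.

5729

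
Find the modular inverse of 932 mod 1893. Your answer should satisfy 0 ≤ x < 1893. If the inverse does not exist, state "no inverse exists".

Run Euclid on (1893, 932):
1893 = 2·932 + 29
932 = 32·29 + 4
29 = 7·4 + 1
4 = 4·1 + 0
The gcd is 1. Working backward:
1 = 29 − 7·4
1 = −7·932 + 225·29
1 = 225·1893 − 457·932
So 932·(-457) ≡ 1 (mod 1893), and -457 ≡ 1436 (mod 1893).

1436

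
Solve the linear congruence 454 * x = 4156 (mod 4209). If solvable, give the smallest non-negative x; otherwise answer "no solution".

1270

First find gcd(454, 4209):
4209 = 9*454 + 123
454 = 3*123 + 85
123 = 1*85 + 38
85 = 2*38 + 9
38 = 4*9 + 2
9 = 4*2 + 1
2 = 2*1 + 0
gcd = 1, so a unique solution mod 4209 exists.
Back-substitute for the Bézout coefficients:
1 = 9 − 4·2
1 = −4·38 + 17·9
1 = 17·85 − 38·38
1 = −38·123 + 55·85
1 = 55·454 − 203·123
1 = −203·4209 + 1882·454
So 454·(1882) ≡ 1 (mod 4209), giving 454⁻¹ ≡ 1882.
x ≡ 454⁻¹·4156 ≡ 1882·4156 ≡ 1270 (mod 4209).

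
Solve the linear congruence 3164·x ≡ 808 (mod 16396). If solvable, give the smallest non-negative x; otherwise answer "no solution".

First find gcd(3164, 16396):
16396 = 5*3164 + 576
3164 = 5*576 + 284
576 = 2*284 + 8
284 = 35*8 + 4
8 = 2*4 + 0
gcd = 4 and 4 | 808, so solutions exist. Divide through by 4: 791x ≡ 202 (mod 4099).
Now find 791⁻¹ mod 4099:
4099 = 5·791 + 144
791 = 5·144 + 71
144 = 2·71 + 2
71 = 35·2 + 1
2 = 2·1 + 0
Back-substitute:
1 = 71 − 35·2
1 = −35·144 + 71·71
1 = 71·791 − 390·144
1 = −390·4099 + 2021·791
So 791⁻¹ ≡ 2021 (mod 4099).
Then x ≡ 2021·202 ≡ 2441 (mod 4099); the smallest non-negative solution is x = 2441.

2441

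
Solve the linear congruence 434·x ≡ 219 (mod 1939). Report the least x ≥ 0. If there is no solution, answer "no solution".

no solution

gcd(434, 1939):
1939 = 4×434 + 203
434 = 2×203 + 28
203 = 7×28 + 7
28 = 4×7 + 0
gcd = 7, but 7 ∤ 219, so the congruence has no solution.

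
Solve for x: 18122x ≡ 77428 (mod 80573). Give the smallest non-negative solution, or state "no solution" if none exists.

29251

First find gcd(18122, 80573):
80573 = 4×18122 + 8085
18122 = 2×8085 + 1952
8085 = 4×1952 + 277
1952 = 7×277 + 13
277 = 21×13 + 4
13 = 3×4 + 1
4 = 4×1 + 0
gcd = 1, so a unique solution mod 80573 exists.
Back-substitute for the Bézout coefficients:
1 = 13 − 3·4
1 = −3·277 + 64·13
1 = 64·1952 − 451·277
1 = −451·8085 + 1868·1952
1 = 1868·18122 − 4187·8085
1 = −4187·80573 + 18616·18122
So 18122·(18616) ≡ 1 (mod 80573), giving 18122⁻¹ ≡ 18616.
x ≡ 18122⁻¹·77428 ≡ 18616·77428 ≡ 29251 (mod 80573).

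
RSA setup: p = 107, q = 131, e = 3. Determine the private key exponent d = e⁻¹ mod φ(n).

9187

φ(n) = (p−1)(q−1) = 106·130 = 13780.
Need d with 3·d ≡ 1 (mod 13780). Apply the extended Euclidean algorithm:
13780 = 4593*3 + 1
3 = 3*1 + 0
Back-substitute:
1 = 13780 − 4593·3
So 3·(-4593) ≡ 1 (mod 13780), hence d ≡ -4593 ≡ 9187 (mod 13780).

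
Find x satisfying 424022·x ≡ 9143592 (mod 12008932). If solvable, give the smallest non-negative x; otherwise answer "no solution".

First find gcd(424022, 12008932):
12008932 = 28*424022 + 136316
424022 = 3*136316 + 15074
136316 = 9*15074 + 650
15074 = 23*650 + 124
650 = 5*124 + 30
124 = 4*30 + 4
30 = 7*4 + 2
4 = 2*2 + 0
gcd = 2 and 2 | 9143592, so solutions exist. Divide through by 2: 212011x ≡ 4571796 (mod 6004466).
Now find 212011⁻¹ mod 6004466:
6004466 = 28×212011 + 68158
212011 = 3×68158 + 7537
68158 = 9×7537 + 325
7537 = 23×325 + 62
325 = 5×62 + 15
62 = 4×15 + 2
15 = 7×2 + 1
2 = 2×1 + 0
Back-substitute:
1 = 15 − 7·2
1 = −7·62 + 29·15
1 = 29·325 − 152·62
1 = −152·7537 + 3525·325
1 = 3525·68158 − 31877·7537
1 = −31877·212011 + 99156·68158
1 = 99156·6004466 − 2808245·212011
So 212011·(-2808245) ≡ 1 (mod 6004466), i.e. 212011⁻¹ ≡ 3196221.
Then x ≡ 3196221·4571796 ≡ 1925316 (mod 6004466); the smallest non-negative solution is x = 1925316.

1925316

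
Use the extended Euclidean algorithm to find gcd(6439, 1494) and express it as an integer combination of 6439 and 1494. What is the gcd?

1

Euclidean algorithm:
6439 = 4×1494 + 463
1494 = 3×463 + 105
463 = 4×105 + 43
105 = 2×43 + 19
43 = 2×19 + 5
19 = 3×5 + 4
5 = 1×4 + 1
4 = 4×1 + 0
gcd(6439, 1494) = 1.
Express as a combination:
1 = 5 − 4
1 = −19 + 4·5
1 = 4·43 − 9·19
1 = −9·105 + 22·43
1 = 22·463 − 97·105
1 = −97·1494 + 313·463
1 = 313·6439 − 1349·1494
So 1 = (313)·6439 + (-1349)·1494.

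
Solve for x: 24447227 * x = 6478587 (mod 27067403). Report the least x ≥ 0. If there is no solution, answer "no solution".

First find gcd(24447227, 27067403):
27067403 = 1×24447227 + 2620176
24447227 = 9×2620176 + 865643
2620176 = 3×865643 + 23247
865643 = 37×23247 + 5504
23247 = 4×5504 + 1231
5504 = 4×1231 + 580
1231 = 2×580 + 71
580 = 8×71 + 12
71 = 5×12 + 11
12 = 1×11 + 1
11 = 11×1 + 0
gcd = 1, so a unique solution mod 27067403 exists.
Back-substitute for the Bézout coefficients:
1 = 12 − 11
1 = −71 + 6·12
1 = 6·580 − 49·71
1 = −49·1231 + 104·580
1 = 104·5504 − 465·1231
1 = −465·23247 + 1964·5504
1 = 1964·865643 − 73133·23247
1 = −73133·2620176 + 221363·865643
1 = 221363·24447227 − 2065400·2620176
1 = −2065400·27067403 + 2286763·24447227
So 24447227·(2286763) ≡ 1 (mod 27067403), giving 24447227⁻¹ ≡ 2286763.
x ≡ 24447227⁻¹·6478587 ≡ 2286763·6478587 ≡ 1888070 (mod 27067403).

1888070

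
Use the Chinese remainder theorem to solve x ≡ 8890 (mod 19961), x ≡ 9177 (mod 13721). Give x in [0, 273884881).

Write x = 8890 + 19961·k. Then 19961·k ≡ 9177 − 8890 ≡ 287 (mod 13721).
Need 19961⁻¹ mod 13721. Extended Euclid on (13721, 6240):
13721 = 2*6240 + 1241
6240 = 5*1241 + 35
1241 = 35*35 + 16
35 = 2*16 + 3
16 = 5*3 + 1
3 = 3*1 + 0
Back-substitute:
1 = 16 − 5·3
1 = −5·35 + 11·16
1 = 11·1241 − 390·35
1 = −390·6240 + 1961·1241
1 = 1961·13721 − 4312·6240
19961⁻¹ ≡ 9409 (mod 13721), so k ≡ 9409·287 ≡ 11067 (mod 13721).
x = 8890 + 19961·11067 = 220917277.

220917277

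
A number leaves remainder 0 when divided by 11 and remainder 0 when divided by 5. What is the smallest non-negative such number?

Write x = 0 + 11·k. Then 11·k ≡ 0 − 0 ≡ 0 (mod 5).
Need 11⁻¹ mod 5. Extended Euclid on (5, 1):
5 = 5·1 + 0
11⁻¹ ≡ 1 (mod 5), so k ≡ 1·0 ≡ 0 (mod 5).
x = 0 + 11·0 = 0.

0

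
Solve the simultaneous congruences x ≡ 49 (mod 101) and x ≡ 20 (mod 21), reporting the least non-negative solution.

251

Write x = 49 + 101·k. Then 101·k ≡ 20 − 49 ≡ 13 (mod 21).
Need 101⁻¹ mod 21. Extended Euclid on (21, 17):
21 = 1*17 + 4
17 = 4*4 + 1
4 = 4*1 + 0
Back-substitute:
1 = 17 − 4·4
1 = −4·21 + 5·17
101⁻¹ ≡ 5 (mod 21), so k ≡ 5·13 ≡ 2 (mod 21).
x = 49 + 101·2 = 251.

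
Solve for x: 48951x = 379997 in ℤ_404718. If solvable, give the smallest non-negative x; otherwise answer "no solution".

no solution

gcd(48951, 404718):
404718 = 8·48951 + 13110
48951 = 3·13110 + 9621
13110 = 1·9621 + 3489
9621 = 2·3489 + 2643
3489 = 1·2643 + 846
2643 = 3·846 + 105
846 = 8·105 + 6
105 = 17·6 + 3
6 = 2·3 + 0
gcd = 3, but 3 ∤ 379997, so the congruence has no solution.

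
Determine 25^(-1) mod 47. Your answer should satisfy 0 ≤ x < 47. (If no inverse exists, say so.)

32

Apply the Euclidean algorithm to 47 and 25:
47 = 1*25 + 22
25 = 1*22 + 3
22 = 7*3 + 1
3 = 3*1 + 0
The gcd is 1. Working backward:
1 = 22 − 7·3
1 = −7·25 + 8·22
1 = 8·47 − 15·25
So 25·(-15) ≡ 1 (mod 47), and -15 ≡ 32 (mod 47).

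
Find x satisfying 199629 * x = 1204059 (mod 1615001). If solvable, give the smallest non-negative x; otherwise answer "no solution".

First find gcd(199629, 1615001):
1615001 = 8*199629 + 17969
199629 = 11*17969 + 1970
17969 = 9*1970 + 239
1970 = 8*239 + 58
239 = 4*58 + 7
58 = 8*7 + 2
7 = 3*2 + 1
2 = 2*1 + 0
gcd = 1, so a unique solution mod 1615001 exists.
Back-substitute for the Bézout coefficients:
1 = 7 − 3·2
1 = −3·58 + 25·7
1 = 25·239 − 103·58
1 = −103·1970 + 849·239
1 = 849·17969 − 7744·1970
1 = −7744·199629 + 86033·17969
1 = 86033·1615001 − 696008·199629
So 199629·(-696008) ≡ 1 (mod 1615001), giving 199629⁻¹ ≡ 918993.
x ≡ 199629⁻¹·1204059 ≡ 918993·1204059 ≡ 627435 (mod 1615001).

627435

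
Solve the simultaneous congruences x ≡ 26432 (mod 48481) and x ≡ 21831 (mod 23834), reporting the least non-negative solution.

Write x = 26432 + 48481·k. Then 48481·k ≡ 21831 − 26432 ≡ 19233 (mod 23834).
Need 48481⁻¹ mod 23834. Extended Euclid on (23834, 813):
23834 = 29·813 + 257
813 = 3·257 + 42
257 = 6·42 + 5
42 = 8·5 + 2
5 = 2·2 + 1
2 = 2·1 + 0
Back-substitute:
1 = 5 − 2·2
1 = −2·42 + 17·5
1 = 17·257 − 104·42
1 = −104·813 + 329·257
1 = 329·23834 − 9645·813
48481⁻¹ ≡ 14189 (mod 23834), so k ≡ 14189·19233 ≡ 21571 (mod 23834).
x = 26432 + 48481·21571 = 1045810083.

1045810083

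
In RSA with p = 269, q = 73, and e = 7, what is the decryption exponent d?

φ(n) = (p−1)(q−1) = 268·72 = 19296.
Need d with 7·d ≡ 1 (mod 19296). Apply the extended Euclidean algorithm:
19296 = 2756×7 + 4
7 = 1×4 + 3
4 = 1×3 + 1
3 = 3×1 + 0
Back-substitute:
1 = 4 − 3
1 = −7 + 2·4
1 = 2·19296 − 5513·7
So 7·(-5513) ≡ 1 (mod 19296), hence d ≡ -5513 ≡ 13783 (mod 19296).

13783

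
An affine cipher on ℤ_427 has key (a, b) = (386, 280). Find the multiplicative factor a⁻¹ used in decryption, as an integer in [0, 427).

302

Extended Euclidean algorithm:
427 = 1×386 + 41
386 = 9×41 + 17
41 = 2×17 + 7
17 = 2×7 + 3
7 = 2×3 + 1
3 = 3×1 + 0
Since gcd(386, 427) = 1, back-substitute to write 1 as a combination:
1 = 7 − 2·3
1 = −2·17 + 5·7
1 = 5·41 − 12·17
1 = −12·386 + 113·41
1 = 113·427 − 125·386
Hence 386⁻¹ ≡ -125 ≡ 302 (mod 427).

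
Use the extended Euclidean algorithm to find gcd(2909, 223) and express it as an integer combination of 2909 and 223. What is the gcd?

Euclidean algorithm:
2909 = 13·223 + 10
223 = 22·10 + 3
10 = 3·3 + 1
3 = 3·1 + 0
gcd(2909, 223) = 1.
Back-substituting:
1 = 10 − 3·3
1 = −3·223 + 67·10
1 = 67·2909 − 874·223
So 1 = (67)·2909 + (-874)·223.

1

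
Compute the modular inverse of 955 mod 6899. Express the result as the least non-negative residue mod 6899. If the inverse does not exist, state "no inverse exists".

Apply the Euclidean algorithm to 6899 and 955:
6899 = 7×955 + 214
955 = 4×214 + 99
214 = 2×99 + 16
99 = 6×16 + 3
16 = 5×3 + 1
3 = 3×1 + 0
Since gcd(955, 6899) = 1, back-substitute to write 1 as a combination:
1 = 16 − 5·3
1 = −5·99 + 31·16
1 = 31·214 − 67·99
1 = −67·955 + 299·214
1 = 299·6899 − 2160·955
Thus 955·(-2160) ≡ 1 (mod 6899); reducing, -2160 mod 6899 = 4739.

4739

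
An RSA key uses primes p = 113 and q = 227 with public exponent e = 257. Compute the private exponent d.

φ(n) = (p−1)(q−1) = 112·226 = 25312.
Need d with 257·d ≡ 1 (mod 25312). Apply the extended Euclidean algorithm:
25312 = 98×257 + 126
257 = 2×126 + 5
126 = 25×5 + 1
5 = 5×1 + 0
Back-substitute:
1 = 126 − 25·5
1 = −25·257 + 51·126
1 = 51·25312 − 5023·257
So 257·(-5023) ≡ 1 (mod 25312), hence d ≡ -5023 ≡ 20289 (mod 25312).

20289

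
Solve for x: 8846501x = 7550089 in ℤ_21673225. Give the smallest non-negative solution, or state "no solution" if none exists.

3232039

First find gcd(8846501, 21673225):
21673225 = 2×8846501 + 3980223
8846501 = 2×3980223 + 886055
3980223 = 4×886055 + 436003
886055 = 2×436003 + 14049
436003 = 31×14049 + 484
14049 = 29×484 + 13
484 = 37×13 + 3
13 = 4×3 + 1
3 = 3×1 + 0
gcd = 1, so a unique solution mod 21673225 exists.
Back-substitute for the Bézout coefficients:
1 = 13 − 4·3
1 = −4·484 + 149·13
1 = 149·14049 − 4325·484
1 = −4325·436003 + 134224·14049
1 = 134224·886055 − 272773·436003
1 = −272773·3980223 + 1225316·886055
1 = 1225316·8846501 − 2723405·3980223
1 = −2723405·21673225 + 6672126·8846501
So 8846501·(6672126) ≡ 1 (mod 21673225), giving 8846501⁻¹ ≡ 6672126.
x ≡ 8846501⁻¹·7550089 ≡ 6672126·7550089 ≡ 3232039 (mod 21673225).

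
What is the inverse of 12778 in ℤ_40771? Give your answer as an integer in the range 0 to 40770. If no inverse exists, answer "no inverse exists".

35752

Apply the Euclidean algorithm to 40771 and 12778:
40771 = 3·12778 + 2437
12778 = 5·2437 + 593
2437 = 4·593 + 65
593 = 9·65 + 8
65 = 8·8 + 1
8 = 8·1 + 0
Since gcd(12778, 40771) = 1, back-substitute to write 1 as a combination:
1 = 65 − 8·8
1 = −8·593 + 73·65
1 = 73·2437 − 300·593
1 = −300·12778 + 1573·2437
1 = 1573·40771 − 5019·12778
So 12778·(-5019) ≡ 1 (mod 40771), and -5019 ≡ 35752 (mod 40771).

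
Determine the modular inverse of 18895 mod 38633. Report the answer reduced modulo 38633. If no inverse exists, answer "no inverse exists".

gcd(38633, 18895) by repeated division:
38633 = 2·18895 + 843
18895 = 22·843 + 349
843 = 2·349 + 145
349 = 2·145 + 59
145 = 2·59 + 27
59 = 2·27 + 5
27 = 5·5 + 2
5 = 2·2 + 1
2 = 2·1 + 0
gcd = 1, so the inverse exists. Back-substitute:
1 = 5 − 2·2
1 = −2·27 + 11·5
1 = 11·59 − 24·27
1 = −24·145 + 59·59
1 = 59·349 − 142·145
1 = −142·843 + 343·349
1 = 343·18895 − 7688·843
1 = −7688·38633 + 15719·18895
So 18895·15719 ≡ 1 (mod 38633).

15719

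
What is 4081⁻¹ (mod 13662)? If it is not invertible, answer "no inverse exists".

Compute gcd(4081, 13662):
13662 = 3·4081 + 1419
4081 = 2·1419 + 1243
1419 = 1·1243 + 176
1243 = 7·176 + 11
176 = 16·11 + 0
The gcd is 11, not 1, hence no inverse exists.

no inverse exists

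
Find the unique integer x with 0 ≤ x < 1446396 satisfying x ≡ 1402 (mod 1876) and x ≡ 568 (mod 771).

1183282

Write x = 1402 + 1876·k. Then 1876·k ≡ 568 − 1402 ≡ 708 (mod 771).
Need 1876⁻¹ mod 771. Extended Euclid on (771, 334):
771 = 2*334 + 103
334 = 3*103 + 25
103 = 4*25 + 3
25 = 8*3 + 1
3 = 3*1 + 0
Back-substitute:
1 = 25 − 8·3
1 = −8·103 + 33·25
1 = 33·334 − 107·103
1 = −107·771 + 247·334
1876⁻¹ ≡ 247 (mod 771), so k ≡ 247·708 ≡ 630 (mod 771).
x = 1402 + 1876·630 = 1183282.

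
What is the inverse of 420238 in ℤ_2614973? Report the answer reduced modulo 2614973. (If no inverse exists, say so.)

Apply the Euclidean algorithm to 2614973 and 420238:
2614973 = 6·420238 + 93545
420238 = 4·93545 + 46058
93545 = 2·46058 + 1429
46058 = 32·1429 + 330
1429 = 4·330 + 109
330 = 3·109 + 3
109 = 36·3 + 1
3 = 3·1 + 0
Since gcd(420238, 2614973) = 1, back-substitute to write 1 as a combination:
1 = 109 − 36·3
1 = −36·330 + 109·109
1 = 109·1429 − 472·330
1 = −472·46058 + 15213·1429
1 = 15213·93545 − 30898·46058
1 = −30898·420238 + 138805·93545
1 = 138805·2614973 − 863728·420238
Hence 420238⁻¹ ≡ -863728 ≡ 1751245 (mod 2614973).

1751245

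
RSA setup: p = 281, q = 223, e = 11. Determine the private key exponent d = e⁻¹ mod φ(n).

φ(n) = (p−1)(q−1) = 280·222 = 62160.
Need d with 11·d ≡ 1 (mod 62160). Apply the extended Euclidean algorithm:
62160 = 5650·11 + 10
11 = 1·10 + 1
10 = 10·1 + 0
Back-substitute:
1 = 11 − 10
1 = −62160 + 5651·11
So 11·5651 ≡ 1 (mod 62160), hence d = 5651.

5651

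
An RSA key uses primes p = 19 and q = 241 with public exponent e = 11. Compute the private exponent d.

1571

φ(n) = (p−1)(q−1) = 18·240 = 4320.
Need d with 11·d ≡ 1 (mod 4320). Apply the extended Euclidean algorithm:
4320 = 392×11 + 8
11 = 1×8 + 3
8 = 2×3 + 2
3 = 1×2 + 1
2 = 2×1 + 0
Back-substitute:
1 = 3 − 2
1 = −8 + 3·3
1 = 3·11 − 4·8
1 = −4·4320 + 1571·11
So 11·1571 ≡ 1 (mod 4320), hence d = 1571.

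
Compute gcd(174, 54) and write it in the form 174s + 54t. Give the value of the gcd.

6

Repeated division:
174 = 3*54 + 12
54 = 4*12 + 6
12 = 2*6 + 0
gcd(174, 54) = 6.
Back-substituting:
6 = 54 − 4·12
6 = −4·174 + 13·54
So 6 = (-4)·174 + (13)·54.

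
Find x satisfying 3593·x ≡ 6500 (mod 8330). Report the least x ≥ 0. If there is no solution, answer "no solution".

First find gcd(3593, 8330):
8330 = 2*3593 + 1144
3593 = 3*1144 + 161
1144 = 7*161 + 17
161 = 9*17 + 8
17 = 2*8 + 1
8 = 8*1 + 0
gcd = 1, so a unique solution mod 8330 exists.
Back-substitute for the Bézout coefficients:
1 = 17 − 2·8
1 = −2·161 + 19·17
1 = 19·1144 − 135·161
1 = −135·3593 + 424·1144
1 = 424·8330 − 983·3593
So 3593·(-983) ≡ 1 (mod 8330), giving 3593⁻¹ ≡ 7347.
x ≡ 3593⁻¹·6500 ≡ 7347·6500 ≡ 7940 (mod 8330).

7940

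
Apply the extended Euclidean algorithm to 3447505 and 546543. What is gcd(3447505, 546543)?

1

Apply Euclid's algorithm to 3447505 and 546543:
3447505 = 6·546543 + 168247
546543 = 3·168247 + 41802
168247 = 4·41802 + 1039
41802 = 40·1039 + 242
1039 = 4·242 + 71
242 = 3·71 + 29
71 = 2·29 + 13
29 = 2·13 + 3
13 = 4·3 + 1
3 = 3·1 + 0
gcd(3447505, 546543) = 1.
Working backward:
1 = 13 − 4·3
1 = −4·29 + 9·13
1 = 9·71 − 22·29
1 = −22·242 + 75·71
1 = 75·1039 − 322·242
1 = −322·41802 + 12955·1039
1 = 12955·168247 − 52142·41802
1 = −52142·546543 + 169381·168247
1 = 169381·3447505 − 1068428·546543
So 1 = (169381)·3447505 + (-1068428)·546543.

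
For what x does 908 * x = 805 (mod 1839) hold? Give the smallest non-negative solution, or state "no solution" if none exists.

1769

First find gcd(908, 1839):
1839 = 2·908 + 23
908 = 39·23 + 11
23 = 2·11 + 1
11 = 11·1 + 0
gcd = 1, so a unique solution mod 1839 exists.
Back-substitute for the Bézout coefficients:
1 = 23 − 2·11
1 = −2·908 + 79·23
1 = 79·1839 − 160·908
So 908·(-160) ≡ 1 (mod 1839), giving 908⁻¹ ≡ 1679.
x ≡ 908⁻¹·805 ≡ 1679·805 ≡ 1769 (mod 1839).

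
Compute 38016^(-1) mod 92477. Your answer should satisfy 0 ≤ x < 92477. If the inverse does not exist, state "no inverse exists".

Compute gcd(38016, 92477):
92477 = 2*38016 + 16445
38016 = 2*16445 + 5126
16445 = 3*5126 + 1067
5126 = 4*1067 + 858
1067 = 1*858 + 209
858 = 4*209 + 22
209 = 9*22 + 11
22 = 2*11 + 0
gcd(38016, 92477) = 11 ≠ 1, so 38016 has no multiplicative inverse modulo 92477.

no inverse exists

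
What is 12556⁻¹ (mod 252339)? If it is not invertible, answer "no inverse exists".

168916

Apply the Euclidean algorithm to 252339 and 12556:
252339 = 20×12556 + 1219
12556 = 10×1219 + 366
1219 = 3×366 + 121
366 = 3×121 + 3
121 = 40×3 + 1
3 = 3×1 + 0
gcd = 1, so the inverse exists. Back-substitute:
1 = 121 − 40·3
1 = −40·366 + 121·121
1 = 121·1219 − 403·366
1 = −403·12556 + 4151·1219
1 = 4151·252339 − 83423·12556
Hence 12556⁻¹ ≡ -83423 ≡ 168916 (mod 252339).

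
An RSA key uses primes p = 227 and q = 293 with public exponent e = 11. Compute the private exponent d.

41995

φ(n) = (p−1)(q−1) = 226·292 = 65992.
Need d with 11·d ≡ 1 (mod 65992). Apply the extended Euclidean algorithm:
65992 = 5999×11 + 3
11 = 3×3 + 2
3 = 1×2 + 1
2 = 2×1 + 0
Back-substitute:
1 = 3 − 2
1 = −11 + 4·3
1 = 4·65992 − 23997·11
So 11·(-23997) ≡ 1 (mod 65992), hence d ≡ -23997 ≡ 41995 (mod 65992).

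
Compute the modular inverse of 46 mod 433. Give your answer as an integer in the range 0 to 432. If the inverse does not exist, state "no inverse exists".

273

Extended Euclidean algorithm:
433 = 9·46 + 19
46 = 2·19 + 8
19 = 2·8 + 3
8 = 2·3 + 2
3 = 1·2 + 1
2 = 2·1 + 0
gcd = 1, so the inverse exists. Back-substitute:
1 = 3 − 2
1 = −8 + 3·3
1 = 3·19 − 7·8
1 = −7·46 + 17·19
1 = 17·433 − 160·46
So 46·(-160) ≡ 1 (mod 433), and -160 ≡ 273 (mod 433).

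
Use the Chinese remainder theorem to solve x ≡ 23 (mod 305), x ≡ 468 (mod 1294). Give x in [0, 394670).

168688

Write x = 23 + 305·k. Then 305·k ≡ 468 − 23 ≡ 445 (mod 1294).
Need 305⁻¹ mod 1294. Extended Euclid on (1294, 305):
1294 = 4·305 + 74
305 = 4·74 + 9
74 = 8·9 + 2
9 = 4·2 + 1
2 = 2·1 + 0
Back-substitute:
1 = 9 − 4·2
1 = −4·74 + 33·9
1 = 33·305 − 136·74
1 = −136·1294 + 577·305
305⁻¹ ≡ 577 (mod 1294), so k ≡ 577·445 ≡ 553 (mod 1294).
x = 23 + 305·553 = 168688.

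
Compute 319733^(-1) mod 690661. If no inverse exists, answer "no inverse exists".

111326

Run Euclid on (690661, 319733):
690661 = 2·319733 + 51195
319733 = 6·51195 + 12563
51195 = 4·12563 + 943
12563 = 13·943 + 304
943 = 3·304 + 31
304 = 9·31 + 25
31 = 1·25 + 6
25 = 4·6 + 1
6 = 6·1 + 0
The gcd is 1. Working backward:
1 = 25 − 4·6
1 = −4·31 + 5·25
1 = 5·304 − 49·31
1 = −49·943 + 152·304
1 = 152·12563 − 2025·943
1 = −2025·51195 + 8252·12563
1 = 8252·319733 − 51537·51195
1 = −51537·690661 + 111326·319733
So 319733·111326 ≡ 1 (mod 690661).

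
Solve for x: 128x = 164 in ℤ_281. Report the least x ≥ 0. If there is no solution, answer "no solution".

133

First find gcd(128, 281):
281 = 2×128 + 25
128 = 5×25 + 3
25 = 8×3 + 1
3 = 3×1 + 0
gcd = 1, so a unique solution mod 281 exists.
Back-substitute for the Bézout coefficients:
1 = 25 − 8·3
1 = −8·128 + 41·25
1 = 41·281 − 90·128
So 128·(-90) ≡ 1 (mod 281), giving 128⁻¹ ≡ 191.
x ≡ 128⁻¹·164 ≡ 191·164 ≡ 133 (mod 281).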